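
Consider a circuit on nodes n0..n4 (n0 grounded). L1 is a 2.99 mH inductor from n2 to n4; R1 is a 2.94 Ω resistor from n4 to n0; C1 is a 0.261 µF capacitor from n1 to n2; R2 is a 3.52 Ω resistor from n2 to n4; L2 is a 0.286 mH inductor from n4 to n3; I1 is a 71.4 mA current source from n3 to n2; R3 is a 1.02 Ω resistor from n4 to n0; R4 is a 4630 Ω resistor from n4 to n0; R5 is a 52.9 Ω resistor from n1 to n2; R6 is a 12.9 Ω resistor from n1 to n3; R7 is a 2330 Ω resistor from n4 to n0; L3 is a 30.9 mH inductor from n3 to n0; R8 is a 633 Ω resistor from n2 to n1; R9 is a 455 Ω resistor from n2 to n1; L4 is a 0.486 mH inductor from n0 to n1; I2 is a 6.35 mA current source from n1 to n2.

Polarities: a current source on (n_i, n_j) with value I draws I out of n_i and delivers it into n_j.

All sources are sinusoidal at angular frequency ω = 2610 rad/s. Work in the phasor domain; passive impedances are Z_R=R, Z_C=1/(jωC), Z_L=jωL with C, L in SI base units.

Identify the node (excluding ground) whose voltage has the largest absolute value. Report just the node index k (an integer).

2

Element admittances at ω=2610 rad/s:
  Y(L1) = 0.000-0.1281j S between n2,n4
  Y(R1) = 0.3401+0.000j S between n4,n0
  Y(C1) = 0.000+0.0006812j S between n1,n2
  Y(R2) = 0.2841+0.000j S between n2,n4
  Y(L2) = 0.000-1.340j S between n4,n3
  I1: injects 0.0714 A into n2 (from n3)
  Y(R3) = 0.9804+0.000j S between n4,n0
  Y(R4) = 0.0002160+0.000j S between n4,n0
  Y(R5) = 0.01890+0.000j S between n1,n2
  Y(R6) = 0.07752+0.000j S between n1,n3
  Y(R7) = 0.0004292+0.000j S between n4,n0
  Y(L3) = 0.000-0.01240j S between n3,n0
  Y(R8) = 0.001580+0.000j S between n2,n1
  Y(R9) = 0.002198+0.000j S between n2,n1
  Y(L4) = 0.000-0.7884j S between n0,n1
  I2: injects 0.00635 A into n2 (from n1)
Assemble and solve the 4×4 MNA system:
  V(n1)=0.001982-0.002216j  V(n2)=0.2180+0.09077j  V(n3)=-0.001036-0.05147j  V(n4)=0.001805+0.001173j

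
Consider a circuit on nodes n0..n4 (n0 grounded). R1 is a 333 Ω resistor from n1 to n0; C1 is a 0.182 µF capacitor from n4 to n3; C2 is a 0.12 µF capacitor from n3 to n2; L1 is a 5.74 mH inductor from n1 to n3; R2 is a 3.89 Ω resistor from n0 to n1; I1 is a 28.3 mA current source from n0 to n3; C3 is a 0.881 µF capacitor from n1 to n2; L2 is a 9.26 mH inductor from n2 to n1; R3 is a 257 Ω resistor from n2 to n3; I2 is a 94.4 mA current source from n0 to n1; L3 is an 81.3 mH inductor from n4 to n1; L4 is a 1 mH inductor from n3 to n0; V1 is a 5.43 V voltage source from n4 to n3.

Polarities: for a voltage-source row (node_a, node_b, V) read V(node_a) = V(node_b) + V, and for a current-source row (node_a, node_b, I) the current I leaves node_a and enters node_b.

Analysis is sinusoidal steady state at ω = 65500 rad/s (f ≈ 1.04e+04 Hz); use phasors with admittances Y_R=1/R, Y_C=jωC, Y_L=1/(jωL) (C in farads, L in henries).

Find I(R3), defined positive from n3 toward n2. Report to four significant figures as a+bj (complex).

-6.573e-05+0.008496j A

Element admittances at ω=65500 rad/s:
  Y(R1) = 0.003003+0.000j S between n1,n0
  Y(C1) = 0.000+0.01192j S between n4,n3
  Y(C2) = 0.000+0.007860j S between n3,n2
  Y(L1) = 0.000-0.002660j S between n1,n3
  Y(R2) = 0.2571+0.000j S between n0,n1
  I1: injects 0.0283 A into n3 (from n0)
  Y(C3) = 0.000+0.05771j S between n1,n2
  Y(L2) = 0.000-0.001649j S between n2,n1
  Y(R3) = 0.003891+0.000j S between n2,n3
  I2: injects 0.0944 A into n1 (from n0)
  Y(L3) = 0.000-0.0001878j S between n4,n1
  Y(L4) = 0.000-0.01527j S between n3,n0
  V1: constraint V(n4)−V(n3) = 5.43
Assemble and solve the 5×5 MNA system:
  V(n1)=0.3240+0.02679j  V(n2)=0.4732+0.3341j  V(n3)=0.4563+2.517j  V(n4)=5.886+2.517j
  i(V1)=-0.0004677-0.06369j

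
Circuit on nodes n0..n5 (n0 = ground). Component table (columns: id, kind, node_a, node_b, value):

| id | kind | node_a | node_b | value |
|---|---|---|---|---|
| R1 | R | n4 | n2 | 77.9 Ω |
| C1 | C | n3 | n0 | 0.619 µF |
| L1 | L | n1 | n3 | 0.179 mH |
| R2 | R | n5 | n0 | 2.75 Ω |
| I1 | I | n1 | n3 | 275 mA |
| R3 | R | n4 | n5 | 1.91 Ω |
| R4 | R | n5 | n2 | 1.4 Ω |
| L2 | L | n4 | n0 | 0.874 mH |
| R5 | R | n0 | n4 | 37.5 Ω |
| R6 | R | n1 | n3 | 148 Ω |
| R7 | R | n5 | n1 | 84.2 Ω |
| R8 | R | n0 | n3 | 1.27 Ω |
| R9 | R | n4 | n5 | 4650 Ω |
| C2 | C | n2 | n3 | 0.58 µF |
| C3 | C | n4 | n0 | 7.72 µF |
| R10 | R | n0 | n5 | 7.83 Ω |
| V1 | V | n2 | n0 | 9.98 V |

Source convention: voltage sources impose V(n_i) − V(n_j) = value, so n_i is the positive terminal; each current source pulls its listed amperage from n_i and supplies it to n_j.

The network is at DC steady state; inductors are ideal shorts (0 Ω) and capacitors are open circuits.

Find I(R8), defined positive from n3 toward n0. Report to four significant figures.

MNA unknowns: 5 node voltages V₁..V_5 plus 3 source currents (L1, L2, V1)
R1: Y=0.01284 on G[4,2]
C1: Y=0.000 on G[3,0]
L1: row V1−V3=0, i_L1 at 1,3
R2: Y=0.3636 on G[5,0]
I1: z[1]−=0.275, z[3]+=0.275
R3: Y=0.5236 on G[4,5]
R4: Y=0.7143 on G[5,2]
L2: row V4−V0=0, i_L2 at 4,0
R5: Y=0.02667 on G[0,4]
R6: Y=0.006757 on G[1,3]
R7: Y=0.01188 on G[5,1]
R8: Y=0.7874 on G[0,3]
R9: Y=0.0002151 on G[4,5]
C2: Y=0.000 on G[2,3]
C3: Y=0.000 on G[4,0]
R10: Y=0.1277 on G[0,5]
V1: row V2−V0=9.98, i_V1 at 2,0
solve → V1=0.06084, V2=9.980, V3=0.06084, V4=0.000, V5=4.094
aux → i_L1=-0.2271, i_L2=2.273, i_V1=-4.332

0.04790 A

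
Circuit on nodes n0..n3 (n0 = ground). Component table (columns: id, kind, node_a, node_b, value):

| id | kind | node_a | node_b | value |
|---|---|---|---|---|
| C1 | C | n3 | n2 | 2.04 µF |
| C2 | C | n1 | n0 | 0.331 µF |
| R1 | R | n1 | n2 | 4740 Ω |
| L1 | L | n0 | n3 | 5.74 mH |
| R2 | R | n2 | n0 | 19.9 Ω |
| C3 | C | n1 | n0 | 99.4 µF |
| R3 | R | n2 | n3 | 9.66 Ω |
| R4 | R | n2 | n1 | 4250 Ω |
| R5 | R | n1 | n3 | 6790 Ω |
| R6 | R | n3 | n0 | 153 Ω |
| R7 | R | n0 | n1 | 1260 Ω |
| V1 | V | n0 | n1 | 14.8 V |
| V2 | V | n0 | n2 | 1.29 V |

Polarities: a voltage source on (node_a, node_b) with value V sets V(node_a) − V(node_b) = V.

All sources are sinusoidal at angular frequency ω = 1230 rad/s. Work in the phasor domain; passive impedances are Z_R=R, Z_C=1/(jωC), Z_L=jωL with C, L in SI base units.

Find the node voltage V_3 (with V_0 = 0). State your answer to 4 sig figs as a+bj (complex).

Apply KCL at each of the 3 non-ground nodes and solve the resulting linear system.
Node n1: branches {C2, R1, C3, R4, R5, R7, V1} → V_1 = -14.80+0.000j
Node n2: branches {C1, R1, R2, R3, R4, V2} → V_2 = -1.290+0.000j
Node n3: branches {C1, L1, R3, R5, R6} → V_3 = -0.4605-0.6107j
Source currents: i(V1)=-0.01989-1.815j, i(V2)=-0.1462+0.06114j

-0.4605-0.6107j V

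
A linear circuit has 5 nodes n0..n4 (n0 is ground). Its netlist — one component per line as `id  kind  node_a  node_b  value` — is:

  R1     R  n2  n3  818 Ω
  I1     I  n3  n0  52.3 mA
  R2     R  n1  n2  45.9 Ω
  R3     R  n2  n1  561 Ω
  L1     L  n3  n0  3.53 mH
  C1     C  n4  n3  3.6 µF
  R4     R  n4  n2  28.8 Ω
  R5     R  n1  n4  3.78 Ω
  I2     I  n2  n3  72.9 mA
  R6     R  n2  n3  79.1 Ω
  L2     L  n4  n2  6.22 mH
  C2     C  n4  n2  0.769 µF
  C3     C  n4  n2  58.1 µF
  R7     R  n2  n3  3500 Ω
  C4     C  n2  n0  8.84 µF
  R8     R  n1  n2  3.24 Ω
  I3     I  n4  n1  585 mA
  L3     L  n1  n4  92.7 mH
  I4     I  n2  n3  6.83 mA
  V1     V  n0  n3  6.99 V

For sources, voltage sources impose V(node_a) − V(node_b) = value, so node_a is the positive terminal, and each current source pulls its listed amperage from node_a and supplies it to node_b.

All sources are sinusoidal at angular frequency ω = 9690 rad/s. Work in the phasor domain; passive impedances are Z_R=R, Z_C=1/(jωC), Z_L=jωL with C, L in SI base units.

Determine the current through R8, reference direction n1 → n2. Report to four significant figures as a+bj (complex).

Apply KCL at each of the 4 non-ground nodes and solve the resulting linear system.
Node n1: branches {R2, R3, R5, R8, I3, L3} → V_1 = -1.238+1.300j
Node n2: branches {R1, R2, R3, R4, I2, R6, L2, C2, C3, R7, C4, R8, I4} → V_2 = -2.039+1.138j
Node n3: branches {R1, I1, L1, C1, I2, R6, R7, I4, V1} → V_3 = -6.990+0.000j
Node n4: branches {C1, R4, R5, L2, C2, C3, I3, L3} → V_4 = -2.445+1.499j
Source currents: i(V1)=-0.04521+0.02970j

0.2471+0.05001j A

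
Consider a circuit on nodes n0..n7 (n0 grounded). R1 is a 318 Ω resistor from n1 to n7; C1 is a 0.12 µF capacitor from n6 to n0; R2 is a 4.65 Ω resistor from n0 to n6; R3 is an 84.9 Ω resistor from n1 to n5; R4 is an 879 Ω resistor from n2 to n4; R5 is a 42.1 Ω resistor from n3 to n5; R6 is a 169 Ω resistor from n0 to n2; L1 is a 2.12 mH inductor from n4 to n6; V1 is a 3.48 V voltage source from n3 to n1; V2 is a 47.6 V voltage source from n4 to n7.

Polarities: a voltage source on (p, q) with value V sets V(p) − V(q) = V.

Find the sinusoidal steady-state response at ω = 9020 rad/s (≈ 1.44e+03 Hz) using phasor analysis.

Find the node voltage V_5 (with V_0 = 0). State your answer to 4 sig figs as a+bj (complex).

Apply KCL at each of the 7 non-ground nodes and solve the resulting linear system.
Node n1: branches {R1, R3, V1} → V_1 = -47.60+0.000j
Node n2: branches {R4, R6} → V_2 = 0.000+0.000j
Node n3: branches {R5, V1} → V_3 = -44.12+0.000j
Node n4: branches {R4, L1, V2} → V_4 = 0.000+0.000j
Node n5: branches {R3, R5} → V_5 = -45.27+0.000j
Node n6: branches {C1, R2, L1} → V_6 = 0.000+0.000j
Node n7: branches {R1, V2} → V_7 = -47.60+0.000j
Source currents: i(V1)=-0.02740+0.000j, i(V2)=0.000+0.000j

-45.27+0.000j V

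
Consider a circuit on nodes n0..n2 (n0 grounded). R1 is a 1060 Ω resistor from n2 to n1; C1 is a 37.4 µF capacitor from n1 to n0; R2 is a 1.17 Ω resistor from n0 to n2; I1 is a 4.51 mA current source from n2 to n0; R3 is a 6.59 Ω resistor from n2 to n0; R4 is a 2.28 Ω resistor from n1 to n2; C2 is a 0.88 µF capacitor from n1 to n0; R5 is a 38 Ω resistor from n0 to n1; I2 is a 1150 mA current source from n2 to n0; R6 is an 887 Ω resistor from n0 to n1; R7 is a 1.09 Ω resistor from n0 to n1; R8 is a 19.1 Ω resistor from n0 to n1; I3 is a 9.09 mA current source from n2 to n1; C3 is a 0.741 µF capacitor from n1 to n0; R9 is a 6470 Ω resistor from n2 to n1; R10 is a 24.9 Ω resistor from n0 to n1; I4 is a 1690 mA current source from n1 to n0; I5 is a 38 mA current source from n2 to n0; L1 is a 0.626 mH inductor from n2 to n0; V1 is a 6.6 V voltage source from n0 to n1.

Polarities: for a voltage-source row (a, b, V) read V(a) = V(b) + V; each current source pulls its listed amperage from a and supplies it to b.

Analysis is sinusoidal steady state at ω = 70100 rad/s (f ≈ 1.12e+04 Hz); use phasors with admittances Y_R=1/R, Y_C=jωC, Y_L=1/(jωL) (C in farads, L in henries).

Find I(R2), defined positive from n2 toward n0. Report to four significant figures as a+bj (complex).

-2.425-0.03821j A

Element admittances at ω=70100 rad/s:
  Y(R1) = 0.0009434+0.000j S between n2,n1
  Y(C1) = 0.000+2.622j S between n1,n0
  Y(R2) = 0.8547+0.000j S between n0,n2
  I1: injects 0.00451 A into n0 (from n2)
  Y(R3) = 0.1517+0.000j S between n2,n0
  Y(R4) = 0.4386+0.000j S between n1,n2
  Y(C2) = 0.000+0.06169j S between n1,n0
  Y(R5) = 0.02632+0.000j S between n0,n1
  I2: injects 1.15 A into n0 (from n2)
  Y(R6) = 0.001127+0.000j S between n0,n1
  Y(R7) = 0.9174+0.000j S between n0,n1
  Y(R8) = 0.05236+0.000j S between n0,n1
  I3: injects 0.00909 A into n1 (from n2)
  Y(C3) = 0.000+0.05194j S between n1,n0
  Y(R9) = 0.0001546+0.000j S between n2,n1
  Y(R10) = 0.04016+0.000j S between n0,n1
  I4: injects 1.69 A into n0 (from n1)
  I5: injects 0.038 A into n0 (from n2)
  Y(L1) = 0.000-0.02279j S between n2,n0
  V1: constraint V(n0)−V(n1) = 6.6
Assemble and solve the 3×3 MNA system:
  V(n1)=-6.600+0.000j  V(n2)=-2.837-0.04470j
  i(V1)=-6.820-18.03j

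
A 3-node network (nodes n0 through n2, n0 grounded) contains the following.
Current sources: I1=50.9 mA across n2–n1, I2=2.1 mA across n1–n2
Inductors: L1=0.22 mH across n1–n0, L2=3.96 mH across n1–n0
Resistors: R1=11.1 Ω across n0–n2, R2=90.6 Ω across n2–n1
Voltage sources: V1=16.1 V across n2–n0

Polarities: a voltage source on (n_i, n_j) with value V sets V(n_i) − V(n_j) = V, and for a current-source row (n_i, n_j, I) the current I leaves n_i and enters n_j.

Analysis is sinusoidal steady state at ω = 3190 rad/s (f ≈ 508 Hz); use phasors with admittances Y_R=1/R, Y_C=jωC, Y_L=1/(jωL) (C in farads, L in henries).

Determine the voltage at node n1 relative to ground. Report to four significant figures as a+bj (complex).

Apply KCL at each of the 2 non-ground nodes and solve the resulting linear system.
Node n1: branches {I1, L1, I2, L2, R2} → V_1 = 0.001105+0.1506j
Node n2: branches {I1, I2, R1, R2, V1} → V_2 = 16.10+0.000j
Source currents: i(V1)=-1.677+0.001662j

0.001105+0.1506j V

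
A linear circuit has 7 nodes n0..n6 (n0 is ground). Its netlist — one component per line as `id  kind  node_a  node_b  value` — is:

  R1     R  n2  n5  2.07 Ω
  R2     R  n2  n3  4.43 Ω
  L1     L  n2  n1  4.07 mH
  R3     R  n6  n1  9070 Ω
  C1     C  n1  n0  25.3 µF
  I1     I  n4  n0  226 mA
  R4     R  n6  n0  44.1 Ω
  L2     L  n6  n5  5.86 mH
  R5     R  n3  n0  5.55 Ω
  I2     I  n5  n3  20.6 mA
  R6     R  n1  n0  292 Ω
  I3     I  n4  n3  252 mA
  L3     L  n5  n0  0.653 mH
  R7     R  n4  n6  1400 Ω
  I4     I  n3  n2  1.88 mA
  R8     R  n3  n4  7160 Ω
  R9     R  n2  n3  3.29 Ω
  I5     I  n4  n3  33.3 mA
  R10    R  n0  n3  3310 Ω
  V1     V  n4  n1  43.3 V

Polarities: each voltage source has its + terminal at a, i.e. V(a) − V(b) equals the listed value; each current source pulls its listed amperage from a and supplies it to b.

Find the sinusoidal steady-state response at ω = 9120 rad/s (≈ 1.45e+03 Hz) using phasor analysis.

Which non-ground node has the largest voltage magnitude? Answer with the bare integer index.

4

MNA unknowns: 6 node voltages V₁..V_6 plus 1 source current (V1)
R1: Y=0.4831+0.000j on G[2,5]
R2: Y=0.2257+0.000j on G[2,3]
L1: Y=0.000-0.02694j on G[2,1]
R3: Y=0.0001103+0.000j on G[6,1]
C1: Y=0.000+0.2307j on G[1,0]
I1: z[4]−=0.226, z[0]+=0.226
R4: Y=0.02268+0.000j on G[6,0]
L2: Y=0.000-0.01871j on G[6,5]
R5: Y=0.1802+0.000j on G[3,0]
I2: z[5]−=0.0206, z[3]+=0.0206
R6: Y=0.003425+0.000j on G[1,0]
I3: z[4]−=0.252, z[3]+=0.252
L3: Y=0.000-0.1679j on G[5,0]
R7: Y=0.0007143+0.000j on G[4,6]
I4: z[3]−=0.00188, z[2]+=0.00188
R8: Y=0.0001397+0.000j on G[3,4]
R9: Y=0.3040+0.000j on G[2,3]
I5: z[4]−=0.0333, z[3]+=0.0333
R10: Y=0.0003021+0.000j on G[0,3]
V1: row V4−V1=43.3, i_V1 at 4,1
solve → V1=-0.1655+2.585j, V2=0.8578+0.7227j, V3=1.076+0.5395j, V4=43.13+2.585j, V5=0.5106+0.8666j, V6=1.378+0.7814j
aux → i_V1=-0.5470-0.001574j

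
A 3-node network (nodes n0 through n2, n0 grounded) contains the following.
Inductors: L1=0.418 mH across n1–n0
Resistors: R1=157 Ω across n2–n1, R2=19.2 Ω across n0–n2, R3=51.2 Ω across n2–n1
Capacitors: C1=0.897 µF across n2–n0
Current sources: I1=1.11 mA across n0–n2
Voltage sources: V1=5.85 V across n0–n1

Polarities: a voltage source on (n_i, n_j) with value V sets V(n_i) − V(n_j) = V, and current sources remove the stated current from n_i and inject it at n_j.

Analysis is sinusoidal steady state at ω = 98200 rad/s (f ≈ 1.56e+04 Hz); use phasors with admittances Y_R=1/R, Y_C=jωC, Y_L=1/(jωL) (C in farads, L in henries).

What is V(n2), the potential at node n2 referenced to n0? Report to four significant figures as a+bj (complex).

MNA unknowns: 2 node voltages V₁..V_2 plus 1 source current (V1)
L1: Y=0.000-0.02436j on G[1,0]
R1: Y=0.006369+0.000j on G[2,1]
R2: Y=0.05208+0.000j on G[0,2]
C1: Y=0.000+0.08809j on G[2,0]
R3: Y=0.01953+0.000j on G[2,1]
I1: z[0]−=0.00111, z[2]+=0.00111
V1: row V0−V1=5.85, i_V1 at 0,1
solve → V1=-5.850+0.000j, V2=-0.8475+0.9572j
aux → i_V1=-0.1296+0.1177j

-0.8475+0.9572j V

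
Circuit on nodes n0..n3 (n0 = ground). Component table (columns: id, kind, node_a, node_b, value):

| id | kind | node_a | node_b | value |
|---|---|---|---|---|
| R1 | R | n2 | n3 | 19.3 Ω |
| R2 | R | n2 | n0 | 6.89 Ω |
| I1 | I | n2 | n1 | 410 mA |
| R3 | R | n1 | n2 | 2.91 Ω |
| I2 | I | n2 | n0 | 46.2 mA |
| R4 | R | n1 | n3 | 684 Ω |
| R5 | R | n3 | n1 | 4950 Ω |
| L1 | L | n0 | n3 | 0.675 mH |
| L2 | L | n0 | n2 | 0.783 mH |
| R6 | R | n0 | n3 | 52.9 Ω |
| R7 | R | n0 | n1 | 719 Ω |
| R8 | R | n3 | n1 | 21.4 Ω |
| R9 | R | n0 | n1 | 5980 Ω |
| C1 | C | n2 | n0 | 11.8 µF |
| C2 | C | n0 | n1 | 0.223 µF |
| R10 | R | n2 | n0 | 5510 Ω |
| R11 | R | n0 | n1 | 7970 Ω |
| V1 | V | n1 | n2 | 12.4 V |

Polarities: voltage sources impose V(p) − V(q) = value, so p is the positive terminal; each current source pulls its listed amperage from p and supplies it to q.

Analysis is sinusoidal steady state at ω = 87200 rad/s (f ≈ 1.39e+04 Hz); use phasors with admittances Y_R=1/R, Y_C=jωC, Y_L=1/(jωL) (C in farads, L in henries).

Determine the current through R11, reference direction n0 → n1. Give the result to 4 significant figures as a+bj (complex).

-0.001532-1.734e-05j A

Apply KCL at each of the 3 non-ground nodes and solve the resulting linear system.
Node n1: branches {I1, R3, R4, R5, R7, R8, R9, C2, R11, V1} → V_1 = 12.21+0.1382j
Node n2: branches {R1, R2, I1, R3, I2, L2, C1, R10, V1} → V_2 = -0.1891+0.1382j
Node n3: branches {R1, R4, R5, L1, R6, R8} → V_3 = 4.765+0.7960j
Source currents: i(V1)=-4.229-0.2058j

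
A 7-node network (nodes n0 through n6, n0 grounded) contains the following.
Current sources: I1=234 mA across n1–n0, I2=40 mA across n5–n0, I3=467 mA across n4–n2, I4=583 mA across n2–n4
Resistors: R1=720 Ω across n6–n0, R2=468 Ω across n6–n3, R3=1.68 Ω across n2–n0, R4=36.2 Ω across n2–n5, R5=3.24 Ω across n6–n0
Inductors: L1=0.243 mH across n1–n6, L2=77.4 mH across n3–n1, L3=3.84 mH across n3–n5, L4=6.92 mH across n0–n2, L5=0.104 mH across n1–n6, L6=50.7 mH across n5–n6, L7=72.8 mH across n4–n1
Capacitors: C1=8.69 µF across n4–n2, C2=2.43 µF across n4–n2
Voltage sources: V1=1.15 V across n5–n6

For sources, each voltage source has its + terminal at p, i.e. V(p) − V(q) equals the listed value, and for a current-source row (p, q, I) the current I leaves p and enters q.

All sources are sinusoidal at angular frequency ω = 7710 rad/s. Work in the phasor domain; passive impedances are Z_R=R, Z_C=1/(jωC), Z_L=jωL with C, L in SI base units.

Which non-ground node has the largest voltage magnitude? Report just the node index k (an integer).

Apply KCL at each of the 6 non-ground nodes and solve the resulting linear system.
Node n1: branches {I1, L1, L2, L5, L7} → V_1 = -0.9090-0.1373j
Node n2: branches {L4, I3, C1, R3, C2, I4, R4} → V_2 = 0.01406+0.002909j
Node n3: branches {R2, L2, L3} → V_3 = 0.1804-0.07678j
Node n4: branches {I3, C1, C2, I4, L7} → V_4 = 0.03365-1.376j
Node n5: branches {I2, L3, L6, R4, V1} → V_5 = 0.2391-0.004736j
Node n6: branches {R1, R2, L1, L5, L6, R5, V1} → V_6 = -0.9109-0.004736j
Source currents: i(V1)=-0.04865+0.005133j

4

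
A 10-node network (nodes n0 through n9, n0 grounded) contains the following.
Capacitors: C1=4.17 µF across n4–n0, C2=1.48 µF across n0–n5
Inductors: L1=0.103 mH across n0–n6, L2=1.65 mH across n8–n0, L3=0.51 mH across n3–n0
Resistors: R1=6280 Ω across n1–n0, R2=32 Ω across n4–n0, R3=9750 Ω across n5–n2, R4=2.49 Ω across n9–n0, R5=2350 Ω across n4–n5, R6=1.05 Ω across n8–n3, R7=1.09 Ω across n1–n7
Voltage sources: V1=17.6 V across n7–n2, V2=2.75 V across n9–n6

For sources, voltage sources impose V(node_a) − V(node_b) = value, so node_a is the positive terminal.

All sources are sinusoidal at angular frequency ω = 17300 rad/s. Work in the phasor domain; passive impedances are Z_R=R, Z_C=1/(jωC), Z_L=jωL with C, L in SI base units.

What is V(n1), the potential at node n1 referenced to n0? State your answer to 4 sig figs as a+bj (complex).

6.894+0.01679j V

MNA unknowns: 9 node voltages V₁..V_9 plus 2 source currents (V1, V2)
C1: Y=0.000+0.07214j on G[4,0]
L1: Y=0.000-0.5612j on G[0,6]
R1: Y=0.0001592+0.000j on G[1,0]
R2: Y=0.03125+0.000j on G[4,0]
R3: Y=0.0001026+0.000j on G[5,2]
L2: Y=0.000-0.03503j on G[8,0]
L3: Y=0.000-0.1133j on G[3,0]
R4: Y=0.4016+0.000j on G[9,0]
R5: Y=0.0004255+0.000j on G[4,5]
R6: Y=0.9524+0.000j on G[8,3]
C2: Y=0.000+0.02560j on G[0,5]
R7: Y=0.9174+0.000j on G[1,7]
V1: row V7−V2=17.6, i_V1 at 7,2
V2: row V9−V6=2.75, i_V2 at 9,6
solve → V1=6.894+0.01679j, V2=-10.70+0.01679j, V3=0.000+0.000j, V4=0.0002102+9.709e-05j, V5=-0.0008151+0.04286j, V6=-0.9314-1.301j, V7=6.895+0.01679j, V8=0.000+0.000j, V9=1.819-1.301j
aux → i_V1=-0.001098-2.674e-06j, i_V2=-0.7304+0.5227j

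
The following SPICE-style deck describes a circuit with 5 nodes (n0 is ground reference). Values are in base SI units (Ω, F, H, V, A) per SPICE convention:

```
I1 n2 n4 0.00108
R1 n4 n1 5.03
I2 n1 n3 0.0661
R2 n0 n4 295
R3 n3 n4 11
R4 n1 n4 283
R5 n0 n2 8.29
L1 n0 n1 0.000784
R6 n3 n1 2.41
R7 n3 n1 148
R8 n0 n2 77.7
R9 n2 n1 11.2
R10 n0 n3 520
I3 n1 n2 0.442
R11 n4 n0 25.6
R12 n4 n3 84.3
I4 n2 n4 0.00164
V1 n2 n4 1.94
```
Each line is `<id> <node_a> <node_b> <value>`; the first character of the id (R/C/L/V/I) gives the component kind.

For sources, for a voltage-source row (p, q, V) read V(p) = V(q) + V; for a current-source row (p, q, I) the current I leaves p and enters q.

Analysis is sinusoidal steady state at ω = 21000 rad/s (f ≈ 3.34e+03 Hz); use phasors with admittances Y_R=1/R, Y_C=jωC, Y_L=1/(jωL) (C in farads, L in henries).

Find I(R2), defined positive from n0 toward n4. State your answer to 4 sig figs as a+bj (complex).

0.003905+0.002024j A

Apply KCL at each of the 4 non-ground nodes and solve the resulting linear system.
Node n1: branches {R1, I2, R4, L1, R6, R7, R9, I3} → V_1 = -1.756-0.8788j
Node n2: branches {I1, R5, R8, R9, I3, I4, V1} → V_2 = 0.7879-0.5972j
Node n3: branches {I2, R3, R6, R7, R10, R12} → V_3 = -1.506-0.8206j
Node n4: branches {I1, R1, R2, R3, R4, R11, R12, I4, V1} → V_4 = -1.152-0.5972j
Source currents: i(V1)=0.1070+0.05458j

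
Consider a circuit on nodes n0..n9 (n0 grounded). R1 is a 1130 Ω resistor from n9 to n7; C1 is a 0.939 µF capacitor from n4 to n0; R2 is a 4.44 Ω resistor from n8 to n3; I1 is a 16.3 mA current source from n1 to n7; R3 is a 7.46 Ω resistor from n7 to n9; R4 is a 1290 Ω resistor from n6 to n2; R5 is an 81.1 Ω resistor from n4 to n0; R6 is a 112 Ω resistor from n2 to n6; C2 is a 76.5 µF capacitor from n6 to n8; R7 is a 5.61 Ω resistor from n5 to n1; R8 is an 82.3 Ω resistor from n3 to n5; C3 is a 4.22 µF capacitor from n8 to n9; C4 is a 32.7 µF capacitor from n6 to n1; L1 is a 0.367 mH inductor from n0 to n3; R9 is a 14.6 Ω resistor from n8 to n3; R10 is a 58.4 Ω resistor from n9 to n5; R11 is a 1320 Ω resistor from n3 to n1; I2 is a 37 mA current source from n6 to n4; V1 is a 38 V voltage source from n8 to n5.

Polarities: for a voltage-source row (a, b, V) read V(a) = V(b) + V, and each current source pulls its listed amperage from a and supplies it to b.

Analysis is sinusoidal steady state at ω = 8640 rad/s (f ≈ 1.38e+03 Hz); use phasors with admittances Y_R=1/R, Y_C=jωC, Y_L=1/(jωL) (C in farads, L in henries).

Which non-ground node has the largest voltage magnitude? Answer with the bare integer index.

Apply KCL at each of the 9 non-ground nodes and solve the resulting linear system.
Node n1: branches {I1, R7, C4, R11} → V_1 = -15.67+18.74j
Node n2: branches {R4, R6} → V_2 = -3.692+5.536j
Node n3: branches {R2, R8, L1, R9, R11} → V_3 = 0.000-0.1173j
Node n4: branches {C1, R5, I2} → V_4 = 2.094-1.378j
Node n5: branches {R7, R8, R10, V1} → V_5 = -36.57-0.1640j
Node n6: branches {R4, R6, C2, C4, I2} → V_6 = -3.692+5.536j
Node n7: branches {R1, I1, R3} → V_7 = -5.146+14.09j
Node n8: branches {R2, C2, C3, R9, V1} → V_8 = 1.427-0.1640j
Node n9: branches {R1, R3, C3, R10} → V_9 = -5.267+14.09j
Source currents: i(V1)=-4.706-3.614j

5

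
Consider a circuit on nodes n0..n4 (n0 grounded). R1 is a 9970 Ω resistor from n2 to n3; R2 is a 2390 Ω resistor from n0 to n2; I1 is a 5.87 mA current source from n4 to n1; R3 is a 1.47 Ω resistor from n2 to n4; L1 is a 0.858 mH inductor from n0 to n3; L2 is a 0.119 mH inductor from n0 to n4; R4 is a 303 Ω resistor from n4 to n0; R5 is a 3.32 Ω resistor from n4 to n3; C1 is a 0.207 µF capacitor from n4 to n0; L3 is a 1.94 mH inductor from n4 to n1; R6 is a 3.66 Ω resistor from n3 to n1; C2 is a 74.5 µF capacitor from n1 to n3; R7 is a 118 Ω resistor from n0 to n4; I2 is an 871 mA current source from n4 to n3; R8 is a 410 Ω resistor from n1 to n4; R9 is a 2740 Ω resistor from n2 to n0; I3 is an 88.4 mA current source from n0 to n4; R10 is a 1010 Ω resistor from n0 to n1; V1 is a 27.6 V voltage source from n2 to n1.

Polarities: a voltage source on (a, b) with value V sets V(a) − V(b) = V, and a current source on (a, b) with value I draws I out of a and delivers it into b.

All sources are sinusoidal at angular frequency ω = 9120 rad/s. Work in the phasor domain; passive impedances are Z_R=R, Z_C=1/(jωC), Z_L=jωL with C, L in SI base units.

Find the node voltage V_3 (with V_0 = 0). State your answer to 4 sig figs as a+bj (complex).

Apply KCL at each of the 4 non-ground nodes and solve the resulting linear system.
Node n1: branches {I1, L3, R6, C2, R8, R10, V1} → V_1 = -16.73+0.5646j
Node n2: branches {R1, R2, R3, R9, V1} → V_2 = 10.87+0.5646j
Node n3: branches {R1, L1, R5, R6, C2, I2} → V_3 = -12.69-6.791j
Node n4: branches {I1, R3, L2, R4, R5, C1, L3, R7, I2, R8, I3} → V_4 = 1.779+1.026j
Source currents: i(V1)=-6.194+0.3127j

-12.69-6.791j V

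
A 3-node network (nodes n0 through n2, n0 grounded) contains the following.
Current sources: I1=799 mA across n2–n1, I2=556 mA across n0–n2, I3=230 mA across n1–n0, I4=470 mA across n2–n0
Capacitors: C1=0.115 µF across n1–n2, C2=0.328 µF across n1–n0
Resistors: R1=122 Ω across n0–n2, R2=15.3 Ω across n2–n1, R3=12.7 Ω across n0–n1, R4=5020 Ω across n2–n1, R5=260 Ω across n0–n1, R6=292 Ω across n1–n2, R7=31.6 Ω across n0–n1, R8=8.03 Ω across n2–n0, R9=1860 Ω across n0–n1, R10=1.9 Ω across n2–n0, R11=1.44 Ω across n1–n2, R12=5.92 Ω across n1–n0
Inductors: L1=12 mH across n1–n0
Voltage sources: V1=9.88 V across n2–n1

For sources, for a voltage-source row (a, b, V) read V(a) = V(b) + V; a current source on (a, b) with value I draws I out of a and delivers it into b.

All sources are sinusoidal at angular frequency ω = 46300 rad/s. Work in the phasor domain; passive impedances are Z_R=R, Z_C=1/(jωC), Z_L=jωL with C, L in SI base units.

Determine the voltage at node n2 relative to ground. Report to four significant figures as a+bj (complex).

MNA unknowns: 2 node voltages V₁..V_2 plus 1 source current (V1)
I1: z[2]−=0.799, z[1]+=0.799
C1: Y=0.000+0.005325j on G[1,2]
R1: Y=0.008197+0.000j on G[0,2]
R2: Y=0.06536+0.000j on G[2,1]
L1: Y=0.000-0.001800j on G[1,0]
R3: Y=0.07874+0.000j on G[0,1]
C2: Y=0.000+0.01519j on G[1,0]
R4: Y=0.0001992+0.000j on G[2,1]
I2: z[0]−=0.556, z[2]+=0.556
R5: Y=0.003846+0.000j on G[0,1]
R6: Y=0.003425+0.000j on G[1,2]
R7: Y=0.03165+0.000j on G[0,1]
R8: Y=0.1245+0.000j on G[2,0]
R9: Y=0.0005376+0.000j on G[0,1]
R10: Y=0.5263+0.000j on G[2,0]
R11: Y=0.6944+0.000j on G[1,2]
I3: z[1]−=0.23, z[0]+=0.23
R12: Y=0.1689+0.000j on G[1,0]
I4: z[2]−=0.47, z[0]+=0.47
V1: row V2−V1=9.88, i_V1 at 2,1
solve → V1=-7.058+0.1002j, V2=2.822+0.1002j
aux → i_V1=-10.12-0.1187j

2.822+0.1002j V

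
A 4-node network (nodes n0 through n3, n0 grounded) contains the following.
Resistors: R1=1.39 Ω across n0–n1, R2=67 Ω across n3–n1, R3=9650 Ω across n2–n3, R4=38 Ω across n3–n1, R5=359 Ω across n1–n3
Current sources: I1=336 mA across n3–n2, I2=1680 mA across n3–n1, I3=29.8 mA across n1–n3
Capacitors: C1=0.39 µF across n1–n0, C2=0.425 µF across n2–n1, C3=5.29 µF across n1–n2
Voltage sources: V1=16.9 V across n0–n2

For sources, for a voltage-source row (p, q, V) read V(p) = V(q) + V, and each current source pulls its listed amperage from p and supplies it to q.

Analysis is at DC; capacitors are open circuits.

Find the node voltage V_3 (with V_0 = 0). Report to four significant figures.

MNA unknowns: 3 node voltages V₁..V_3 plus 1 source current (V1)
R1: Y=0.7194 on G[0,1]
I1: z[3]−=0.336, z[2]+=0.336
R2: Y=0.01493 on G[3,1]
R3: Y=0.0001036 on G[2,3]
I2: z[3]−=1.68, z[1]+=1.68
I3: z[1]−=0.0298, z[3]+=0.0298
C1: Y=0.000 on G[1,0]
C2: Y=0.000 on G[2,1]
R4: Y=0.02632 on G[3,1]
R5: Y=0.002786 on G[1,3]
C3: Y=0.000 on G[1,2]
V1: row V0−V2=16.9, i_V1 at 0,2
solve → V1=-0.4629, V2=-16.90, V3=-45.51
aux → i_V1=-0.3330

-45.51 V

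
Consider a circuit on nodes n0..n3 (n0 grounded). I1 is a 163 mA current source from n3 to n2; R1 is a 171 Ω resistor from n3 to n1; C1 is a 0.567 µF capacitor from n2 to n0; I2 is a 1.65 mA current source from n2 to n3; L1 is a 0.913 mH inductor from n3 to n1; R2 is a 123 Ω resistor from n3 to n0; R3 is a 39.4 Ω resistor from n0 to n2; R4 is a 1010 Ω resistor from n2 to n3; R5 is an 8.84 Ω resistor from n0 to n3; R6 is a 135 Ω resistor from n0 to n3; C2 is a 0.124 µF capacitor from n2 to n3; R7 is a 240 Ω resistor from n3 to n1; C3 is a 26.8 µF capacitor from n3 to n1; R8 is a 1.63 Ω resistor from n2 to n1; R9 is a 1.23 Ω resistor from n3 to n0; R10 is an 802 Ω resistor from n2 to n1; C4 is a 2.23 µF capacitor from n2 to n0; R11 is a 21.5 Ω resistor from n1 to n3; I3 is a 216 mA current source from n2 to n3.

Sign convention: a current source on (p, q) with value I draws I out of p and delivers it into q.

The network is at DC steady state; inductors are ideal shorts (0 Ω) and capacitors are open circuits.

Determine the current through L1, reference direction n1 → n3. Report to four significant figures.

Apply KCL at each of the 3 non-ground nodes and solve the resulting linear system.
Node n1: branches {R1, L1, R7, C3, R8, R10, R11} → V_1 = 0.002240
Node n2: branches {I1, C1, I2, R3, R4, C2, R8, R10, C4, I3} → V_2 = -0.08309
Node n3: branches {I1, R1, I2, L1, R2, R4, R5, R6, C2, R7, C3, R9, R11, I3} → V_3 = 0.002240
Source currents: i(L1)=0.05246

-0.05246 A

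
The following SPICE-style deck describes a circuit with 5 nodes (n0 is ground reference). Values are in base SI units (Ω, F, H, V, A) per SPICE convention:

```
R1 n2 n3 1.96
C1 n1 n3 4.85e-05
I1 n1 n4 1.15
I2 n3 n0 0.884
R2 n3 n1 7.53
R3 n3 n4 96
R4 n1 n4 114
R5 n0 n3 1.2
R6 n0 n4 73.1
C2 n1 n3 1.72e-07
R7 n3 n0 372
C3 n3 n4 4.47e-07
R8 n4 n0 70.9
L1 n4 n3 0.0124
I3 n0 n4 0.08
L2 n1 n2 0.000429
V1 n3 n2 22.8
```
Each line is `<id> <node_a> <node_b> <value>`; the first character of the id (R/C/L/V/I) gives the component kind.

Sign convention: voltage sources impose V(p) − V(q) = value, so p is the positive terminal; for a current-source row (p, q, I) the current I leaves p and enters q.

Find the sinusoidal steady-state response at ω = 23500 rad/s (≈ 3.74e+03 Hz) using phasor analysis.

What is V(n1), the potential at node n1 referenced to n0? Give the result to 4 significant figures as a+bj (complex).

MNA unknowns: 4 node voltages V₁..V_4 plus 1 source current (V1)
R1: Y=0.5102+0.000j on G[2,3]
C1: Y=0.000+1.140j on G[1,3]
I1: z[1]−=1.15, z[4]+=1.15
I2: z[3]−=0.884, z[0]+=0.884
R2: Y=0.1328+0.000j on G[3,1]
R3: Y=0.01042+0.000j on G[3,4]
R4: Y=0.008772+0.000j on G[1,4]
R5: Y=0.8333+0.000j on G[0,3]
R6: Y=0.01368+0.000j on G[0,4]
C2: Y=0.000+0.004042j on G[1,3]
R7: Y=0.002688+0.000j on G[3,0]
C3: Y=0.000+0.01050j on G[3,4]
R8: Y=0.01410+0.000j on G[4,0]
L1: Y=0.000-0.003432j on G[4,3]
I3: z[0]−=0.08, z[4]+=0.08
L2: Y=0.000-0.09919j on G[1,2]
V1: row V3−V2=22.8, i_V1 at 3,2
solve → V1=0.1771+1.268j, V2=-24.60+0.1264j, V3=-1.800+0.1264j, V4=25.23-3.805j
aux → i_V1=-11.75+2.458j

0.1771+1.268j V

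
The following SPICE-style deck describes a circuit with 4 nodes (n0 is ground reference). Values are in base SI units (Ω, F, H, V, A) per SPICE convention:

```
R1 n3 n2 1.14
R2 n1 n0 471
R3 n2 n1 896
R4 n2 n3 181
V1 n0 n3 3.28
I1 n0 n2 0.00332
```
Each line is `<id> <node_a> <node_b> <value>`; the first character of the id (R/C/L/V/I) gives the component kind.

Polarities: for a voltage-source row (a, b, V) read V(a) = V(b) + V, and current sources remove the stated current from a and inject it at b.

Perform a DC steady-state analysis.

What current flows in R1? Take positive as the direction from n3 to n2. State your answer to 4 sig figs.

MNA unknowns: 3 node voltages V₁..V_3 plus 1 source current (V1)
R1: Y=0.8772 on G[3,2]
R2: Y=0.002123 on G[1,0]
R3: Y=0.001116 on G[2,1]
R4: Y=0.005525 on G[2,3]
V1: row V0−V3=3.28, i_V1 at 0,3
I1: z[0]−=0.00332, z[2]+=0.00332
solve → V1=-1.128, V2=-3.274, V3=-3.280
aux → i_V1=-0.005715

-0.005679 A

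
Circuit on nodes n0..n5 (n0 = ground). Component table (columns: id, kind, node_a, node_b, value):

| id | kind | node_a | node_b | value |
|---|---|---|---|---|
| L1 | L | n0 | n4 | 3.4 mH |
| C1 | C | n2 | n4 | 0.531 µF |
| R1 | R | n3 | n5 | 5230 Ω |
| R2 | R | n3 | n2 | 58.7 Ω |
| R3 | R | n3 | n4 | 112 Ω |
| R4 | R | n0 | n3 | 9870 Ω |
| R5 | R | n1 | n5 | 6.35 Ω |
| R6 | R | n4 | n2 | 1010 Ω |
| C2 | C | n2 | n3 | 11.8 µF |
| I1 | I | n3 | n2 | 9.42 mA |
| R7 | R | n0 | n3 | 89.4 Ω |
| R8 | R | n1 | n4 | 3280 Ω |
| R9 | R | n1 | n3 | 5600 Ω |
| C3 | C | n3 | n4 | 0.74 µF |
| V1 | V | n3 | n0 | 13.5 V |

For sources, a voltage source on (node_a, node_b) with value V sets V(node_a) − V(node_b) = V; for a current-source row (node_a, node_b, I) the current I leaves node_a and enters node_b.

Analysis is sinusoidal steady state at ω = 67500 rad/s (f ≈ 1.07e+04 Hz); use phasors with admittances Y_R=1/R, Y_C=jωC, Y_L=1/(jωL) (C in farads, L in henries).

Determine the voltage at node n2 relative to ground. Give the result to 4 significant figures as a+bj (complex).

13.53-0.007793j V

Element admittances at ω=67500 rad/s:
  Y(L1) = 0.000-0.004357j S between n0,n4
  Y(C1) = 0.000+0.03584j S between n2,n4
  Y(R1) = 0.0001912+0.000j S between n3,n5
  Y(R2) = 0.01704+0.000j S between n3,n2
  Y(R3) = 0.008929+0.000j S between n3,n4
  Y(R4) = 0.0001013+0.000j S between n0,n3
  Y(R5) = 0.1575+0.000j S between n1,n5
  Y(R6) = 0.0009901+0.000j S between n4,n2
  Y(C2) = 0.000+0.7965j S between n2,n3
  I1: injects 0.00942 A into n2 (from n3)
  Y(R7) = 0.01119+0.000j S between n0,n3
  Y(R8) = 0.0003049+0.000j S between n1,n4
  Y(R9) = 0.0001786+0.000j S between n1,n3
  Y(C3) = 0.000+0.04995j S between n3,n4
  V1: constraint V(n3)−V(n0) = 13.5
Assemble and solve the 6×6 MNA system:
  V(n1)=13.83+0.03889j  V(n2)=13.53-0.007793j  V(n3)=13.50+0.000j  V(n4)=14.23+0.08603j  V(n5)=13.83+0.03885j
  i(V1)=-0.1527+0.06198j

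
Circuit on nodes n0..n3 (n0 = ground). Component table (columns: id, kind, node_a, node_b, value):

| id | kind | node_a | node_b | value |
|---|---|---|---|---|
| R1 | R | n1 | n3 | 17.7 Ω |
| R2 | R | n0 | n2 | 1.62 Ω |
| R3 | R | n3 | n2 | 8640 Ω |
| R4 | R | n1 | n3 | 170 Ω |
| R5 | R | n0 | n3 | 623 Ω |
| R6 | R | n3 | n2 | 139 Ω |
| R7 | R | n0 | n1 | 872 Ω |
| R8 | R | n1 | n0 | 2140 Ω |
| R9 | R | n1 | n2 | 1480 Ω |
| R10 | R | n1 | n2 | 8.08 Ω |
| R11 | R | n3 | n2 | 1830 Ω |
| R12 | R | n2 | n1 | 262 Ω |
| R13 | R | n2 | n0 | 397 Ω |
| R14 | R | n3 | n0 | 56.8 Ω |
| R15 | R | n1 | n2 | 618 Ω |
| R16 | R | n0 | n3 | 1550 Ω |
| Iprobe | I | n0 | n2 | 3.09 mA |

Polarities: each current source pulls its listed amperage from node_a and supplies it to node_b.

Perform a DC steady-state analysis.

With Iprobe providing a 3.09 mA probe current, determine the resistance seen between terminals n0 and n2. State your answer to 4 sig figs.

R_eq = 1.574 Ω

MNA unknowns: 3 node voltages V₁..V_3
R1: Y=0.05650 on G[1,3]
R2: Y=0.6173 on G[0,2]
R3: Y=0.0001157 on G[3,2]
R4: Y=0.005882 on G[1,3]
R5: Y=0.001605 on G[0,3]
R6: Y=0.007194 on G[3,2]
R7: Y=0.001147 on G[0,1]
R8: Y=0.0004673 on G[1,0]
R9: Y=0.0006757 on G[1,2]
R10: Y=0.1238 on G[1,2]
R11: Y=0.0005464 on G[3,2]
R12: Y=0.003817 on G[2,1]
R13: Y=0.002519 on G[2,0]
R14: Y=0.01761 on G[3,0]
R15: Y=0.001618 on G[1,2]
R16: Y=0.0006452 on G[0,3]
Iprobe: z[0]−=0.00309, z[2]+=0.00309
solve → V1=0.004368, V2=0.004864, V3=0.003448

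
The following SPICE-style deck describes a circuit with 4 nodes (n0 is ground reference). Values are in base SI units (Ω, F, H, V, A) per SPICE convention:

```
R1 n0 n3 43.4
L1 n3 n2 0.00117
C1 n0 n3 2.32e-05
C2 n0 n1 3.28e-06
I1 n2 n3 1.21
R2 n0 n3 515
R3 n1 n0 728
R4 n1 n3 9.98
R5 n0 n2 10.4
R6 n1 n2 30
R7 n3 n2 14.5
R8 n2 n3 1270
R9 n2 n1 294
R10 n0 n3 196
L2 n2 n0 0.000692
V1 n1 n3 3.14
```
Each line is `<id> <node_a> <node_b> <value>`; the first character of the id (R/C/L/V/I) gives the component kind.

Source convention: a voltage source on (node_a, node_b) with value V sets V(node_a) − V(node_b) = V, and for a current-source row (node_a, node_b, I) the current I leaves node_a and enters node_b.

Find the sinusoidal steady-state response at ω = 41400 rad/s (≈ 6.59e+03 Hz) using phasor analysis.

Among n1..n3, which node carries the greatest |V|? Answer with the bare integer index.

Apply KCL at each of the 3 non-ground nodes and solve the resulting linear system.
Node n1: branches {C2, R3, R4, R6, R9, V1} → V_1 = 2.746-0.5169j
Node n2: branches {L1, I1, R5, R6, R7, R8, R9, L2} → V_2 = -5.207-1.659j
Node n3: branches {R1, L1, C1, I1, R2, R4, R7, R8, R10, V1} → V_3 = -0.3944-0.5169j
Source currents: i(V1)=-0.6807-0.4141j

2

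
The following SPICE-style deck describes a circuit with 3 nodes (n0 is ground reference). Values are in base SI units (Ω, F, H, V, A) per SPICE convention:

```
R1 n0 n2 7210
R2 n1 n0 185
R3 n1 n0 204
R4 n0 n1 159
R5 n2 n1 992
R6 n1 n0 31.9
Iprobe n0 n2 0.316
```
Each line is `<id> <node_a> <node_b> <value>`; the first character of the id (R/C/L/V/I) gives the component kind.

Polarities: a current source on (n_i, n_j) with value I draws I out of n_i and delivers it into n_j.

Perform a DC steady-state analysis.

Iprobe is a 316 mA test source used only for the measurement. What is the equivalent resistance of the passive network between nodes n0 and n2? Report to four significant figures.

Apply KCL at each of the 2 non-ground nodes and solve the resulting linear system.
Node n1: branches {R2, R3, R4, R5, R6} → V_1 = 5.779
Node n2: branches {R1, R5, Iprobe} → V_2 = 280.6

R_eq = 888.1 Ω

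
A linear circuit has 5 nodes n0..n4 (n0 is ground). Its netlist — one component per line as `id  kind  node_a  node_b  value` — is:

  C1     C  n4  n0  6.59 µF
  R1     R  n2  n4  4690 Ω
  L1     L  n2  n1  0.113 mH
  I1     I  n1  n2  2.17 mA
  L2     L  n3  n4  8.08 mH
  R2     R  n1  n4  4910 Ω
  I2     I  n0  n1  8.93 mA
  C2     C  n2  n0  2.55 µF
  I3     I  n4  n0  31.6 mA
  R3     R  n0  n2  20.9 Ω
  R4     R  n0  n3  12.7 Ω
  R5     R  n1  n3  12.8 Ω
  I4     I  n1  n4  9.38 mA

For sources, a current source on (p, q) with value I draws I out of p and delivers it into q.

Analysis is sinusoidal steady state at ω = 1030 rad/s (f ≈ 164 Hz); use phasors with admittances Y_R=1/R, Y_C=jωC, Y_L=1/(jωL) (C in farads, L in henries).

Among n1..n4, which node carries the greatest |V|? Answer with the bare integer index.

Element admittances at ω=1030 rad/s:
  Y(C1) = 0.000+0.006788j S between n4,n0
  Y(R1) = 0.0002132+0.000j S between n2,n4
  Y(L1) = 0.000-8.592j S between n2,n1
  I1: injects 0.00217 A into n2 (from n1)
  Y(L2) = 0.000-0.1202j S between n3,n4
  Y(R2) = 0.0002037+0.000j S between n1,n4
  I2: injects 0.00893 A into n1 (from n0)
  Y(C2) = 0.000+0.002627j S between n2,n0
  I3: injects 0.0316 A into n0 (from n4)
  Y(R3) = 0.04785+0.000j S between n0,n2
  Y(R4) = 0.07874+0.000j S between n0,n3
  Y(R5) = 0.07812+0.000j S between n1,n3
  I4: injects 0.00938 A into n4 (from n1)
Assemble and solve the 4×4 MNA system:
  V(n1)=-0.1390+0.01218j  V(n2)=-0.1390+0.01321j  V(n3)=-0.2184+0.01662j  V(n4)=-0.2321-0.1780j

4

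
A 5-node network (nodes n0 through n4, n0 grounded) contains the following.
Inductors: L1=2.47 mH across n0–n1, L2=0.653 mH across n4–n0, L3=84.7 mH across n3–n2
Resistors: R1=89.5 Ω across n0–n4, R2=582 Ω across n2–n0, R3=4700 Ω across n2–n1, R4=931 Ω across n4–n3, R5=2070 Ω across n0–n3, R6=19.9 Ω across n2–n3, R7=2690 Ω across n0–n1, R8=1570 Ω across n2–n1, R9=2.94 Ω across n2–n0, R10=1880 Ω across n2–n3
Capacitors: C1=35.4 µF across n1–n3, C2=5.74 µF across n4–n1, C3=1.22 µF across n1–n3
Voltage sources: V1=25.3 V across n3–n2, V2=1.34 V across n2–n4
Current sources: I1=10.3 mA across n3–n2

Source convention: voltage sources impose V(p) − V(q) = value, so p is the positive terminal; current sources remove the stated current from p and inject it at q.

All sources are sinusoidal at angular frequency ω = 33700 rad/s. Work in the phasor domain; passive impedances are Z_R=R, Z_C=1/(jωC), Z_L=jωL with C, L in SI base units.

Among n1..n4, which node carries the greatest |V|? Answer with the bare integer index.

Apply KCL at each of the 4 non-ground nodes and solve the resulting linear system.
Node n1: branches {L1, R3, R7, R8, C1, C2, C3} → V_1 = 21.77+0.5768j
Node n2: branches {R2, R3, L3, R6, R8, R9, R10, V1, V2, I1} → V_2 = -0.1058+0.5533j
Node n3: branches {L3, R4, R5, R6, C1, C3, R10, V1, I1} → V_3 = 25.19+0.5533j
Node n4: branches {L2, R1, R4, C2, V2} → V_4 = -1.446+0.5533j
Source currents: i(V1)=-1.365-4.220j, i(V2)=-0.01507-4.418j

3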